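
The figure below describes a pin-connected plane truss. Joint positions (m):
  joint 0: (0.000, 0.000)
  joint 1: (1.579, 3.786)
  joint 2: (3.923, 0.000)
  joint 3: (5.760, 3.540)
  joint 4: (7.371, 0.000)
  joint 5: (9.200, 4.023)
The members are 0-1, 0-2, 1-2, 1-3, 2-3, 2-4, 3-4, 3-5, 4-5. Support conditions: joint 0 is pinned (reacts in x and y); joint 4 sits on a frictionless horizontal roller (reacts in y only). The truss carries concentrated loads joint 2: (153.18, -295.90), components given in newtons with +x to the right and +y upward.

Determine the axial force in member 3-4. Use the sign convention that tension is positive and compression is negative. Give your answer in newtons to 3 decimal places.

N=6 nodes, M=9 members, R=3 reactions → 2N=12, M+R=12
member 0 (0-1): L=4.1021, (cx,cy)=(0.3849,0.9229)
member 1 (0-2): L=3.9230, (cx,cy)=(1.0000,0.0000)
member 2 (1-2): L=4.4529, (cx,cy)=(0.5264,-0.8502)
member 3 (1-3): L=4.1882, (cx,cy)=(0.9983,-0.0587)
member 4 (2-3): L=3.9883, (cx,cy)=(0.4606,0.8876)
member 5 (2-4): L=3.4480, (cx,cy)=(1.0000,0.0000)
member 6 (3-4): L=3.8893, (cx,cy)=(0.4142,-0.9102)
member 7 (3-5): L=3.4737, (cx,cy)=(0.9903,0.1390)
member 8 (4-5): L=4.4192, (cx,cy)=(0.4139,0.9103)
solve A·x = −loads:
  F[0-1] = -149.9716 N (compression)
  F[0-2] = +210.9081 N (tension)
  F[1-2] = +173.0973 N (tension)
  F[1-3] = -149.1041 N (compression)
  F[2-3] = +167.5589 N (tension)
  F[2-4] = +71.6686 N (tension)
  F[3-4] = -173.0250 N (compression)
  F[3-5] = +0.0000 N (tension)
  F[4-5] = -0.0000 N (compression)
  Rx@0 = -153.1800 N
  Ry@0 = +138.4158 N
  Ry@4 = +157.4842 N

-173.025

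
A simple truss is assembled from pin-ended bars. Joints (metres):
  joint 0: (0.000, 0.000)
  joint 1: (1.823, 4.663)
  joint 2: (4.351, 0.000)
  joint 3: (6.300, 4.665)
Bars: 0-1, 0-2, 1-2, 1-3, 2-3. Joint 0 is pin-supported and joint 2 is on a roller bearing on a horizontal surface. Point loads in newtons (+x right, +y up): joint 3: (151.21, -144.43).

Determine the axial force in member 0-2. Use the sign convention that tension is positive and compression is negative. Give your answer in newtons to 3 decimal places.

62.535

N=4 nodes, M=5 members, R=3 reactions → 2N=8, M+R=8
member 0 (0-1): L=5.0067, (cx,cy)=(0.3641,0.9314)
member 1 (0-2): L=4.3510, (cx,cy)=(1.0000,0.0000)
member 2 (1-2): L=5.3042, (cx,cy)=(0.4766,-0.8791)
member 3 (1-3): L=4.4770, (cx,cy)=(1.0000,0.0004)
member 4 (2-3): L=5.0558, (cx,cy)=(0.3855,0.9227)
solve A·x = −loads:
  F[0-1] = +243.5365 N (tension)
  F[0-2] = +62.5352 N (tension)
  F[1-2] = -257.8999 N (compression)
  F[1-3] = +211.5912 N (tension)
  F[2-3] = -156.6309 N (compression)
  Rx@0 = -151.2100 N
  Ry@0 = -226.8188 N
  Ry@2 = +371.2488 N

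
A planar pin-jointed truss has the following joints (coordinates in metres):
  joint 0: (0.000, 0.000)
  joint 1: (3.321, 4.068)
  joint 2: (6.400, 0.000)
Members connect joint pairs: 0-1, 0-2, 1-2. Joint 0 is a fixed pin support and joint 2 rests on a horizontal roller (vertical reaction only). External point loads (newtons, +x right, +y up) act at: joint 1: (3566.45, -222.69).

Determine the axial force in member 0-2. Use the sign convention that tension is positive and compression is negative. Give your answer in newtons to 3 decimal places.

N=3 nodes, M=3 members, R=3 reactions → 2N=6, M+R=6
member 0 (0-1): L=5.2514, (cx,cy)=(0.6324,0.7746)
member 1 (0-2): L=6.4000, (cx,cy)=(1.0000,0.0000)
member 2 (1-2): L=5.1018, (cx,cy)=(0.6035,-0.7974)
solve A·x = −loads:
  F[0-1] = +2788.1063 N (tension)
  F[0-2] = +1803.2586 N (tension)
  F[1-2] = -2987.9680 N (compression)
  Rx@0 = -3566.4500 N
  Ry@0 = -2159.7900 N
  Ry@2 = +2382.4800 N

1803.259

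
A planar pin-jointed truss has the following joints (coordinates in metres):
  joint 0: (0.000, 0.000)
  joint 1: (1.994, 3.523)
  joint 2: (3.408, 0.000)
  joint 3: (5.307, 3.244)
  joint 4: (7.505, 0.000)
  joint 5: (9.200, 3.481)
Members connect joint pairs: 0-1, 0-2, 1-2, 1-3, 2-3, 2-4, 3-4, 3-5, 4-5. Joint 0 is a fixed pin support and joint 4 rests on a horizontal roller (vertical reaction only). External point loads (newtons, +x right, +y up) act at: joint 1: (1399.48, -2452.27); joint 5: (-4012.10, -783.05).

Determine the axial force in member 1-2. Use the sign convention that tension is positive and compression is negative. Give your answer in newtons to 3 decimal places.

N=6 nodes, M=9 members, R=3 reactions → 2N=12, M+R=12
member 0 (0-1): L=4.0482, (cx,cy)=(0.4926,0.8703)
member 1 (0-2): L=3.4080, (cx,cy)=(1.0000,0.0000)
member 2 (1-2): L=3.7962, (cx,cy)=(0.3725,-0.9280)
member 3 (1-3): L=3.3247, (cx,cy)=(0.9965,-0.0839)
member 4 (2-3): L=3.7590, (cx,cy)=(0.5052,0.8630)
member 5 (2-4): L=4.0970, (cx,cy)=(1.0000,0.0000)
member 6 (3-4): L=3.9185, (cx,cy)=(0.5609,-0.8279)
member 7 (3-5): L=3.9002, (cx,cy)=(0.9982,0.0608)
member 8 (4-5): L=3.8717, (cx,cy)=(0.4378,0.8991)
solve A·x = −loads:
  F[0-1] = -3249.3722 N (compression)
  F[0-2] = -1012.0768 N (compression)
  F[1-2] = +700.6056 N (tension)
  F[1-3] = -3272.5280 N (compression)
  F[2-3] = -753.4015 N (compression)
  F[2-4] = -370.5012 N (compression)
  F[3-4] = +178.5069 N (tension)
  F[3-5] = -3748.6555 N (compression)
  F[4-5] = -617.5870 N (compression)
  Rx@0 = +2612.6200 N
  Ry@0 = +2827.8404 N
  Ry@4 = +407.4796 N

700.606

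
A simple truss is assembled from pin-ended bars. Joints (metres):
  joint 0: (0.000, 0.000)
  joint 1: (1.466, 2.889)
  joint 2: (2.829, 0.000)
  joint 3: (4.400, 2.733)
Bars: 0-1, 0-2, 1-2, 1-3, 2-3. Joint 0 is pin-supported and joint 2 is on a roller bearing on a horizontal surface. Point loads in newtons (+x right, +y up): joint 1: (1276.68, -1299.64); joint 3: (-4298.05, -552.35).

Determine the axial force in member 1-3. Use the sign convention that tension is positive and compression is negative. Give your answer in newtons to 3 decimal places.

-3867.950

N=4 nodes, M=5 members, R=3 reactions → 2N=8, M+R=8
member 0 (0-1): L=3.2397, (cx,cy)=(0.4525,0.8918)
member 1 (0-2): L=2.8290, (cx,cy)=(1.0000,0.0000)
member 2 (1-2): L=3.1944, (cx,cy)=(0.4267,-0.9044)
member 3 (1-3): L=2.9381, (cx,cy)=(0.9986,-0.0531)
member 4 (2-3): L=3.1524, (cx,cy)=(0.4984,0.8670)
solve A·x = −loads:
  F[0-1] = -3552.3943 N (compression)
  F[0-2] = -1413.8587 N (compression)
  F[1-2] = +2292.7912 N (tension)
  F[1-3] = -3867.9498 N (compression)
  F[2-3] = -873.9824 N (compression)
  Rx@0 = +3021.3700 N
  Ry@0 = +3167.8719 N
  Ry@2 = -1315.8819 N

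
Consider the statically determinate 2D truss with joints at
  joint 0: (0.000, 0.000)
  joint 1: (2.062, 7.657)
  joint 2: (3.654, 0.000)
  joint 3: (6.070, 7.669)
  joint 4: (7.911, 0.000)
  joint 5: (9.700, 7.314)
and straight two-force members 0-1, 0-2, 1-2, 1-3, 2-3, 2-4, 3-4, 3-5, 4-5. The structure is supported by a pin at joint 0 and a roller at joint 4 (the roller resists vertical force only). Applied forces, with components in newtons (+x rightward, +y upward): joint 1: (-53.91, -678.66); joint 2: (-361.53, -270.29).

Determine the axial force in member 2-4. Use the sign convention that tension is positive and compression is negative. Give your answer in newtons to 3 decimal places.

59.908

N=6 nodes, M=9 members, R=3 reactions → 2N=12, M+R=12
member 0 (0-1): L=7.9298, (cx,cy)=(0.2600,0.9656)
member 1 (0-2): L=3.6540, (cx,cy)=(1.0000,0.0000)
member 2 (1-2): L=7.8207, (cx,cy)=(0.2036,-0.9791)
member 3 (1-3): L=4.0080, (cx,cy)=(1.0000,0.0030)
member 4 (2-3): L=8.0406, (cx,cy)=(0.3005,0.9538)
member 5 (2-4): L=4.2570, (cx,cy)=(1.0000,0.0000)
member 6 (3-4): L=7.8869, (cx,cy)=(0.2334,-0.9724)
member 7 (3-5): L=3.6473, (cx,cy)=(0.9953,-0.0973)
member 8 (4-5): L=7.5296, (cx,cy)=(0.2376,0.9714)
solve A·x = −loads:
  F[0-1] = -724.3090 N (compression)
  F[0-2] = -227.0963 N (compression)
  F[1-2] = +20.7521 N (tension)
  F[1-3] = -138.6586 N (compression)
  F[2-3] = +262.0835 N (tension)
  F[2-4] = +59.9081 N (tension)
  F[3-4] = -256.6473 N (compression)
  F[3-5] = +0.0000 N (tension)
  F[4-5] = -0.0000 N (compression)
  Rx@0 = +415.4400 N
  Ry@0 = +699.3927 N
  Ry@4 = +249.5573 N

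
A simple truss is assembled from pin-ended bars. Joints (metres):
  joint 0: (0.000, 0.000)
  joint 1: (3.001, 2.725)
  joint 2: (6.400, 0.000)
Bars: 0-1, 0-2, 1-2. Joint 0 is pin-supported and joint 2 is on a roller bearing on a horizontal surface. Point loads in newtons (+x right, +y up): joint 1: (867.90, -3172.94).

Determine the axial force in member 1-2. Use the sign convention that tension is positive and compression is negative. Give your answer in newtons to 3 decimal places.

-2969.349

N=3 nodes, M=3 members, R=3 reactions → 2N=6, M+R=6
member 0 (0-1): L=4.0536, (cx,cy)=(0.7403,0.6722)
member 1 (0-2): L=6.4000, (cx,cy)=(1.0000,0.0000)
member 2 (1-2): L=4.3565, (cx,cy)=(0.7802,-0.6255)
solve A·x = −loads:
  F[0-1] = -1957.0203 N (compression)
  F[0-2] = +2316.7421 N (tension)
  F[1-2] = -2969.3487 N (compression)
  Rx@0 = -867.9000 N
  Ry@0 = +1315.5931 N
  Ry@2 = +1857.3469 N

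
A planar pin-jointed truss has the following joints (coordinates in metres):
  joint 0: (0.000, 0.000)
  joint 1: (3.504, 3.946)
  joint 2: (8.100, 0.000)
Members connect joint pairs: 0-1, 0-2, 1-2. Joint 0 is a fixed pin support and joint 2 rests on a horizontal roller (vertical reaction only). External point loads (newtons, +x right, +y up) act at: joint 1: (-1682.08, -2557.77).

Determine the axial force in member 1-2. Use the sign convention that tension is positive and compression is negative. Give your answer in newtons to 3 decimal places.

-440.624

N=3 nodes, M=3 members, R=3 reactions → 2N=6, M+R=6
member 0 (0-1): L=5.2772, (cx,cy)=(0.6640,0.7477)
member 1 (0-2): L=8.1000, (cx,cy)=(1.0000,0.0000)
member 2 (1-2): L=6.0576, (cx,cy)=(0.7587,-0.6514)
solve A·x = −loads:
  F[0-1] = -3036.7896 N (compression)
  F[0-2] = +334.3100 N (tension)
  F[1-2] = -440.6235 N (compression)
  Rx@0 = +1682.0800 N
  Ry@0 = +2270.7406 N
  Ry@2 = +287.0294 N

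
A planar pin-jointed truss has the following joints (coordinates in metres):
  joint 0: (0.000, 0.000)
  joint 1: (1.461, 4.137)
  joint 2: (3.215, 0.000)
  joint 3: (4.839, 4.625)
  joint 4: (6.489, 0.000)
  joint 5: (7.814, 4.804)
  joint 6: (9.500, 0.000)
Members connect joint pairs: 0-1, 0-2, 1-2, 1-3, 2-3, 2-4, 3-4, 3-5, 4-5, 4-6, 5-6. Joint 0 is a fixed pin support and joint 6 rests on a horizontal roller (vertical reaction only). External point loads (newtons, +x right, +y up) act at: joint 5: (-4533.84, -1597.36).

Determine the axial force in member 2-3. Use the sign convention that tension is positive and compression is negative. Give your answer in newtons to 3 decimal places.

N=7 nodes, M=11 members, R=3 reactions → 2N=14, M+R=14
member 0 (0-1): L=4.3874, (cx,cy)=(0.3330,0.9429)
member 1 (0-2): L=3.2150, (cx,cy)=(1.0000,0.0000)
member 2 (1-2): L=4.4935, (cx,cy)=(0.3903,-0.9207)
member 3 (1-3): L=3.4131, (cx,cy)=(0.9897,0.1430)
member 4 (2-3): L=4.9018, (cx,cy)=(0.3313,0.9435)
member 5 (2-4): L=3.2740, (cx,cy)=(1.0000,0.0000)
member 6 (3-4): L=4.9105, (cx,cy)=(0.3360,-0.9419)
member 7 (3-5): L=2.9804, (cx,cy)=(0.9982,0.0601)
member 8 (4-5): L=4.9834, (cx,cy)=(0.2659,0.9640)
member 9 (4-6): L=3.0110, (cx,cy)=(1.0000,0.0000)
member 10 (5-6): L=5.0913, (cx,cy)=(0.3312,-0.9436)
solve A·x = −loads:
  F[0-1] = -2732.1098 N (compression)
  F[0-2] = -3624.0503 N (compression)
  F[1-2] = +2502.1485 N (tension)
  F[1-3] = -1906.0723 N (compression)
  F[2-3] = -2441.5392 N (compression)
  F[2-4] = -1838.4588 N (compression)
  F[3-4] = +2509.1666 N (tension)
  F[3-5] = -3544.8952 N (compression)
  F[4-5] = -2451.5185 N (compression)
  F[4-6] = -343.5245 N (compression)
  F[5-6] = +1037.3519 N (tension)
  Rx@0 = +4533.8400 N
  Ry@0 = +2576.1807 N
  Ry@6 = -978.8207 N

-2441.539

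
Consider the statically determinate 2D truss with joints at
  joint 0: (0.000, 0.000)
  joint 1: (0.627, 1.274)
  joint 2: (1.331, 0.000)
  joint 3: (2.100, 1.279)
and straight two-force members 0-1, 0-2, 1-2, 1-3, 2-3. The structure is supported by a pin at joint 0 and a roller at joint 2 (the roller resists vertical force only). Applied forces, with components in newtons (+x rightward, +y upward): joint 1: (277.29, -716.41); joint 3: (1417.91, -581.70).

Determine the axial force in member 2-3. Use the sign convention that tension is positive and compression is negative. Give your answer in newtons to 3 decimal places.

N=4 nodes, M=5 members, R=3 reactions → 2N=8, M+R=8
member 0 (0-1): L=1.4199, (cx,cy)=(0.4416,0.8972)
member 1 (0-2): L=1.3310, (cx,cy)=(1.0000,0.0000)
member 2 (1-2): L=1.4556, (cx,cy)=(0.4837,-0.8753)
member 3 (1-3): L=1.4730, (cx,cy)=(1.0000,0.0034)
member 4 (2-3): L=1.4924, (cx,cy)=(0.5153,0.8570)
solve A·x = −loads:
  F[0-1] = +1766.6505 N (tension)
  F[0-2] = +915.0990 N (tension)
  F[1-2] = -2622.6395 N (compression)
  F[1-3] = +1771.2829 N (tension)
  F[2-3] = -685.7632 N (compression)
  Rx@0 = -1695.2000 N
  Ry@0 = -1585.0857 N
  Ry@2 = +2883.1957 N

-685.763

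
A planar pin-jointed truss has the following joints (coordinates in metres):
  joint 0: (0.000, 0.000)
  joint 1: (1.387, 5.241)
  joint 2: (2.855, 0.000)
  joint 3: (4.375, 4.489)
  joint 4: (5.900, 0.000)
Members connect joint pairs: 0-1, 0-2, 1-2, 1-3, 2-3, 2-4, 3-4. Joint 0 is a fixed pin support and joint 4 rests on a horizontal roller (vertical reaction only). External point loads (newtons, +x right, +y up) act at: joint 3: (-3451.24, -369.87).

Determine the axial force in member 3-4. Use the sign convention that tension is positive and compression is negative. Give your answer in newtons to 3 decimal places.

N=5 nodes, M=7 members, R=3 reactions → 2N=10, M+R=10
member 0 (0-1): L=5.4214, (cx,cy)=(0.2558,0.9667)
member 1 (0-2): L=2.8550, (cx,cy)=(1.0000,0.0000)
member 2 (1-2): L=5.4427, (cx,cy)=(0.2697,-0.9629)
member 3 (1-3): L=3.0812, (cx,cy)=(0.9698,-0.2441)
member 4 (2-3): L=4.7394, (cx,cy)=(0.3207,0.9472)
member 5 (2-4): L=3.0450, (cx,cy)=(1.0000,0.0000)
member 6 (3-4): L=4.7410, (cx,cy)=(0.3217,-0.9469)
solve A·x = −loads:
  F[0-1] = -2815.1577 N (compression)
  F[0-2] = -2731.0191 N (compression)
  F[1-2] = +3243.0622 N (tension)
  F[1-3] = -1644.6705 N (compression)
  F[2-3] = -3297.0393 N (compression)
  F[2-4] = -798.8837 N (compression)
  F[3-4] = +2483.5929 N (tension)
  Rx@0 = +3451.2400 N
  Ry@0 = +2721.4692 N
  Ry@4 = -2351.5992 N

2483.593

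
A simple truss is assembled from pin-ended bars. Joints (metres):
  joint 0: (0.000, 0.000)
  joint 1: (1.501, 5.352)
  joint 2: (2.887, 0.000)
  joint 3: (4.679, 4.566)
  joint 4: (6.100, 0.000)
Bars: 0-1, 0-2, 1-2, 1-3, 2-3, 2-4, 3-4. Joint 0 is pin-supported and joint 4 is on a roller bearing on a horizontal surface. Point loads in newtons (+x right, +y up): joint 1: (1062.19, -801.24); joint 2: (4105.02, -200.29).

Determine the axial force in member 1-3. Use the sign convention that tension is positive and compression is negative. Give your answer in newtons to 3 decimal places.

-808.681

N=5 nodes, M=7 members, R=3 reactions → 2N=10, M+R=10
member 0 (0-1): L=5.5585, (cx,cy)=(0.2700,0.9628)
member 1 (0-2): L=2.8870, (cx,cy)=(1.0000,0.0000)
member 2 (1-2): L=5.5286, (cx,cy)=(0.2507,-0.9681)
member 3 (1-3): L=3.2738, (cx,cy)=(0.9708,-0.2401)
member 4 (2-3): L=4.9051, (cx,cy)=(0.3653,0.9309)
member 5 (2-4): L=3.2130, (cx,cy)=(1.0000,0.0000)
member 6 (3-4): L=4.7820, (cx,cy)=(0.2972,-0.9548)
solve A·x = −loads:
  F[0-1] = +230.9412 N (tension)
  F[0-2] = +5104.8473 N (tension)
  F[1-2] = -856.8065 N (compression)
  F[1-3] = -808.6809 N (compression)
  F[2-3] = +1106.2003 N (tension)
  F[2-4] = +380.8914 N (tension)
  F[3-4] = -1281.7914 N (compression)
  Rx@0 = -5167.2100 N
  Ry@0 = -222.3617 N
  Ry@4 = +1223.8917 N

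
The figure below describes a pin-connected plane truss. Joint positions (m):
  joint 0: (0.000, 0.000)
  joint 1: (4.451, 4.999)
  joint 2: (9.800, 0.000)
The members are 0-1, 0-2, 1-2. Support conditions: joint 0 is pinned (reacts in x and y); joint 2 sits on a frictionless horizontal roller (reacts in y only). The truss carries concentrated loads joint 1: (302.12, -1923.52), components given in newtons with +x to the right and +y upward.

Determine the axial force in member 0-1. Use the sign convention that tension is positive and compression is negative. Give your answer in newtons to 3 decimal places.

N=3 nodes, M=3 members, R=3 reactions → 2N=6, M+R=6
member 0 (0-1): L=6.6934, (cx,cy)=(0.6650,0.7469)
member 1 (0-2): L=9.8000, (cx,cy)=(1.0000,0.0000)
member 2 (1-2): L=7.3213, (cx,cy)=(0.7306,-0.6828)
solve A·x = −loads:
  F[0-1] = -1199.3954 N (compression)
  F[0-2] = +1099.6998 N (tension)
  F[1-2] = -1505.1898 N (compression)
  Rx@0 = -302.1200 N
  Ry@0 = +895.7766 N
  Ry@2 = +1027.7434 N

-1199.395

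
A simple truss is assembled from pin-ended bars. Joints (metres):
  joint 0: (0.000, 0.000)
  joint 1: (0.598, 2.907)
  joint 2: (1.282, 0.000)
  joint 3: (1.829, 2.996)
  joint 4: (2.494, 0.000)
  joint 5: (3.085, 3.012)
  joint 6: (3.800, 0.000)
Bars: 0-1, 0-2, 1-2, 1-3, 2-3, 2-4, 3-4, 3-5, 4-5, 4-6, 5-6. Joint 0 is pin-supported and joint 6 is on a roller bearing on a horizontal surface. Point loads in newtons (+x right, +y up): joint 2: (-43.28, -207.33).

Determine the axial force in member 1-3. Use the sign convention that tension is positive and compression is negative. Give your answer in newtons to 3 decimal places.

N=7 nodes, M=11 members, R=3 reactions → 2N=14, M+R=14
member 0 (0-1): L=2.9679, (cx,cy)=(0.2015,0.9795)
member 1 (0-2): L=1.2820, (cx,cy)=(1.0000,0.0000)
member 2 (1-2): L=2.9864, (cx,cy)=(0.2290,-0.9734)
member 3 (1-3): L=1.2342, (cx,cy)=(0.9974,0.0721)
member 4 (2-3): L=3.0455, (cx,cy)=(0.1796,0.9837)
member 5 (2-4): L=1.2120, (cx,cy)=(1.0000,0.0000)
member 6 (3-4): L=3.0689, (cx,cy)=(0.2167,-0.9762)
member 7 (3-5): L=1.2561, (cx,cy)=(0.9999,0.0127)
member 8 (4-5): L=3.0694, (cx,cy)=(0.1925,0.9813)
member 9 (4-6): L=1.3060, (cx,cy)=(1.0000,0.0000)
member 10 (5-6): L=3.0957, (cx,cy)=(0.2310,-0.9730)
solve A·x = −loads:
  F[0-1] = -140.2601 N (compression)
  F[0-2] = -15.0188 N (compression)
  F[1-2] = +136.7105 N (tension)
  F[1-3] = -59.7288 N (compression)
  F[2-3] = +75.4811 N (tension)
  F[2-4] = +46.0163 N (tension)
  F[3-4] = -72.0457 N (compression)
  F[3-5] = -30.4072 N (compression)
  F[4-5] = +71.6751 N (tension)
  F[4-6] = +16.6042 N (tension)
  F[5-6] = -71.8904 N (compression)
  Rx@0 = +43.2800 N
  Ry@0 = +137.3834 N
  Ry@6 = +69.9466 N

-59.729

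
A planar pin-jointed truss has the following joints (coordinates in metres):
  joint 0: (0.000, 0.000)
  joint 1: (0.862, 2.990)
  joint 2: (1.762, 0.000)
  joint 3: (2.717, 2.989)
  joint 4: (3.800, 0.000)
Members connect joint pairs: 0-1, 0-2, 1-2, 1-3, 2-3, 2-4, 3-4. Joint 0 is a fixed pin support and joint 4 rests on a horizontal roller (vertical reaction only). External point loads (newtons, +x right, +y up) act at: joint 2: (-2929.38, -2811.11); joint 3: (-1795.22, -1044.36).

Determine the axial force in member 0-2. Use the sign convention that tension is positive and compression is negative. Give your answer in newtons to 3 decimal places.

-3797.051

N=5 nodes, M=7 members, R=3 reactions → 2N=10, M+R=10
member 0 (0-1): L=3.1118, (cx,cy)=(0.2770,0.9609)
member 1 (0-2): L=1.7620, (cx,cy)=(1.0000,0.0000)
member 2 (1-2): L=3.1225, (cx,cy)=(0.2882,-0.9576)
member 3 (1-3): L=1.8550, (cx,cy)=(1.0000,-0.0005)
member 4 (2-3): L=3.1379, (cx,cy)=(0.3043,0.9526)
member 5 (2-4): L=2.0380, (cx,cy)=(1.0000,0.0000)
member 6 (3-4): L=3.1792, (cx,cy)=(0.3407,-0.9402)
solve A·x = −loads:
  F[0-1] = -3348.4027 N (compression)
  F[0-2] = -3797.0512 N (compression)
  F[1-2] = +3361.0269 N (tension)
  F[1-3] = -1896.2951 N (compression)
  F[2-3] = -427.5630 N (compression)
  F[2-4] = +231.2027 N (tension)
  F[3-4] = -678.6969 N (compression)
  Rx@0 = +4724.6000 N
  Ry@0 = +3217.3675 N
  Ry@4 = +638.1025 N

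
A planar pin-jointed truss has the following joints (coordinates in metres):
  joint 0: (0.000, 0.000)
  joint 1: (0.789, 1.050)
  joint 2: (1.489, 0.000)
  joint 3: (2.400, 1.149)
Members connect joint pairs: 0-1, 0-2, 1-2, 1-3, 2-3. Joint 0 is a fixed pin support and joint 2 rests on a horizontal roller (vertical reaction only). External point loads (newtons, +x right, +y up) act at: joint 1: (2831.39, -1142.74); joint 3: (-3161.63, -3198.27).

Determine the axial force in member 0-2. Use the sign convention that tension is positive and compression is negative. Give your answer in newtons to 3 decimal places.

N=4 nodes, M=5 members, R=3 reactions → 2N=8, M+R=8
member 0 (0-1): L=1.3134, (cx,cy)=(0.6007,0.7995)
member 1 (0-2): L=1.4890, (cx,cy)=(1.0000,0.0000)
member 2 (1-2): L=1.2619, (cx,cy)=(0.5547,-0.8321)
member 3 (1-3): L=1.6140, (cx,cy)=(0.9981,0.0613)
member 4 (2-3): L=1.4663, (cx,cy)=(0.6213,0.7836)
solve A·x = −loads:
  F[0-1] = +1221.4156 N (tension)
  F[0-2] = -1063.9818 N (compression)
  F[1-2] = -2595.5543 N (compression)
  F[1-3] = -659.1348 N (compression)
  F[2-3] = -4029.9694 N (compression)
  Rx@0 = +330.2400 N
  Ry@0 = -976.4625 N
  Ry@2 = +5317.4725 N

-1063.982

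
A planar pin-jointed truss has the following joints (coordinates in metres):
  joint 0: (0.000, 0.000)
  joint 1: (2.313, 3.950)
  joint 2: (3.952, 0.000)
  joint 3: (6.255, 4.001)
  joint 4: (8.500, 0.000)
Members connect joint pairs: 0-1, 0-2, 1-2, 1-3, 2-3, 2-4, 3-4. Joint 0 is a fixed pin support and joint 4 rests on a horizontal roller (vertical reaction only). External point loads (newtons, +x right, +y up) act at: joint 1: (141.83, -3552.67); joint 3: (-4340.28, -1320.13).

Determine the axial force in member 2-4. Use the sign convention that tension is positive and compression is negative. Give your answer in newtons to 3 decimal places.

-21.817

N=5 nodes, M=7 members, R=3 reactions → 2N=10, M+R=10
member 0 (0-1): L=4.5774, (cx,cy)=(0.5053,0.8629)
member 1 (0-2): L=3.9520, (cx,cy)=(1.0000,0.0000)
member 2 (1-2): L=4.2765, (cx,cy)=(0.3833,-0.9236)
member 3 (1-3): L=3.9423, (cx,cy)=(0.9999,0.0129)
member 4 (2-3): L=4.6165, (cx,cy)=(0.4989,0.8667)
member 5 (2-4): L=4.5480, (cx,cy)=(1.0000,0.0000)
member 6 (3-4): L=4.5878, (cx,cy)=(0.4893,-0.8721)
solve A·x = −loads:
  F[0-1] = -5691.8141 N (compression)
  F[0-2] = -1322.3185 N (compression)
  F[1-2] = +1421.4561 N (tension)
  F[1-3] = -3563.0376 N (compression)
  F[2-3] = -1514.8837 N (compression)
  F[2-4] = -21.8168 N (compression)
  F[3-4] = +44.5841 N (tension)
  Rx@0 = +4198.4500 N
  Ry@0 = +4911.6815 N
  Ry@4 = -38.8815 N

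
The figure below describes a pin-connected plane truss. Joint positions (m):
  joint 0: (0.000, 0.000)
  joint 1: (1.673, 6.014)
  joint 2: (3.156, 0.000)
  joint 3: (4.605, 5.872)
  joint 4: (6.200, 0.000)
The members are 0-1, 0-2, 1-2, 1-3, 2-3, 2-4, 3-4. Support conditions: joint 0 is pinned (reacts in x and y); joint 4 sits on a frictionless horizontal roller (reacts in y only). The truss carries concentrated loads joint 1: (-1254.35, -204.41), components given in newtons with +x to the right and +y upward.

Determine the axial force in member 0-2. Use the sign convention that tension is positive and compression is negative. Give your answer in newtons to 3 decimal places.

N=5 nodes, M=7 members, R=3 reactions → 2N=10, M+R=10
member 0 (0-1): L=6.2424, (cx,cy)=(0.2680,0.9634)
member 1 (0-2): L=3.1560, (cx,cy)=(1.0000,0.0000)
member 2 (1-2): L=6.1941, (cx,cy)=(0.2394,-0.9709)
member 3 (1-3): L=2.9354, (cx,cy)=(0.9988,-0.0484)
member 4 (2-3): L=6.0481, (cx,cy)=(0.2396,0.9709)
member 5 (2-4): L=3.0440, (cx,cy)=(1.0000,0.0000)
member 6 (3-4): L=6.0848, (cx,cy)=(0.2621,-0.9650)
solve A·x = −loads:
  F[0-1] = -1417.8408 N (compression)
  F[0-2] = -874.3582 N (compression)
  F[1-2] = +1166.6750 N (tension)
  F[1-3] = +595.7309 N (tension)
  F[2-3] = -1166.7219 N (compression)
  F[2-4] = -315.5128 N (compression)
  F[3-4] = +1203.6503 N (tension)
  Rx@0 = +1254.3500 N
  Ry@0 = +1365.9718 N
  Ry@4 = -1161.5618 N

-874.358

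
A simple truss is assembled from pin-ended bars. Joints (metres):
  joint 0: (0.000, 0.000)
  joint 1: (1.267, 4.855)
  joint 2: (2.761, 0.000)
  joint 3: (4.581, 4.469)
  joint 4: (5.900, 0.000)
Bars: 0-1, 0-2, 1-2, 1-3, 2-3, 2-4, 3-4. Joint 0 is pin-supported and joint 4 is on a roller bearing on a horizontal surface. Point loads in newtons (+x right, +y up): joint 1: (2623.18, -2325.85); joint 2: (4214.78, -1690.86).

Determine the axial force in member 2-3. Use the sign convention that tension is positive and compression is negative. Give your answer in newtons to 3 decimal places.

N=5 nodes, M=7 members, R=3 reactions → 2N=10, M+R=10
member 0 (0-1): L=5.0176, (cx,cy)=(0.2525,0.9676)
member 1 (0-2): L=2.7610, (cx,cy)=(1.0000,0.0000)
member 2 (1-2): L=5.0797, (cx,cy)=(0.2941,-0.9558)
member 3 (1-3): L=3.3364, (cx,cy)=(0.9933,-0.1157)
member 4 (2-3): L=4.8254, (cx,cy)=(0.3772,0.9261)
member 5 (2-4): L=3.1390, (cx,cy)=(1.0000,0.0000)
member 6 (3-4): L=4.6596, (cx,cy)=(0.2831,-0.9591)
solve A·x = −loads:
  F[0-1] = -586.4159 N (compression)
  F[0-2] = +6986.0365 N (tension)
  F[1-2] = -1557.9304 N (compression)
  F[1-3] = -2328.6853 N (compression)
  F[2-3] = +3433.4686 N (tension)
  F[2-4] = +1018.0406 N (tension)
  F[3-4] = -3596.3954 N (compression)
  Rx@0 = -6837.9600 N
  Ry@0 = +567.4125 N
  Ry@4 = +3449.2975 N

3433.469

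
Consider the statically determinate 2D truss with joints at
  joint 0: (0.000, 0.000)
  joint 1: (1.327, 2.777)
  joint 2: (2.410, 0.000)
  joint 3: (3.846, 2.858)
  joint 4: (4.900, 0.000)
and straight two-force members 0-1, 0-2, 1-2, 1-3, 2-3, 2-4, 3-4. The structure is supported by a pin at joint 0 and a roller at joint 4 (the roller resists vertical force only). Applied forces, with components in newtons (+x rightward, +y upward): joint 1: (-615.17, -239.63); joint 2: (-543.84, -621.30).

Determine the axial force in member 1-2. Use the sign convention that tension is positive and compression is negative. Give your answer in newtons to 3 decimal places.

N=5 nodes, M=7 members, R=3 reactions → 2N=10, M+R=10
member 0 (0-1): L=3.0778, (cx,cy)=(0.4312,0.9023)
member 1 (0-2): L=2.4100, (cx,cy)=(1.0000,0.0000)
member 2 (1-2): L=2.9807, (cx,cy)=(0.3633,-0.9317)
member 3 (1-3): L=2.5203, (cx,cy)=(0.9995,0.0321)
member 4 (2-3): L=3.1985, (cx,cy)=(0.4490,0.8936)
member 5 (2-4): L=2.4900, (cx,cy)=(1.0000,0.0000)
member 6 (3-4): L=3.0462, (cx,cy)=(0.3460,-0.9382)
solve A·x = −loads:
  F[0-1] = -929.9740 N (compression)
  F[0-2] = -758.0456 N (compression)
  F[1-2] = +642.7708 N (tension)
  F[1-3] = -19.3465 N (compression)
  F[2-3] = +25.1329 N (tension)
  F[2-4] = +8.0528 N (tension)
  F[3-4] = -23.2733 N (compression)
  Rx@0 = +1159.0100 N
  Ry@0 = +839.0943 N
  Ry@4 = +21.8357 N

642.771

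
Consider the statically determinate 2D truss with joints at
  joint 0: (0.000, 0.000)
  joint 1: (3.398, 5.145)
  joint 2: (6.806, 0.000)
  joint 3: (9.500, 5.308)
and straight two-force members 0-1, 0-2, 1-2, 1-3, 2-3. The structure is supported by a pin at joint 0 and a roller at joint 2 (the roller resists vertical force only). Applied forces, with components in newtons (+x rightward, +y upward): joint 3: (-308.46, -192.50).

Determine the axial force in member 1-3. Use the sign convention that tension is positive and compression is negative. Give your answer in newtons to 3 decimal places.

N=4 nodes, M=5 members, R=3 reactions → 2N=8, M+R=8
member 0 (0-1): L=6.1658, (cx,cy)=(0.5511,0.8344)
member 1 (0-2): L=6.8060, (cx,cy)=(1.0000,0.0000)
member 2 (1-2): L=6.1713, (cx,cy)=(0.5522,-0.8337)
member 3 (1-3): L=6.1042, (cx,cy)=(0.9996,0.0267)
member 4 (2-3): L=5.9525, (cx,cy)=(0.4526,0.8917)
solve A·x = −loads:
  F[0-1] = -196.9844 N (compression)
  F[0-2] = -199.9015 N (compression)
  F[1-2] = +190.3148 N (tension)
  F[1-3] = -213.7322 N (compression)
  F[2-3] = -209.4739 N (compression)
  Rx@0 = +308.4600 N
  Ry@0 = +164.3712 N
  Ry@2 = +28.1288 N

-213.732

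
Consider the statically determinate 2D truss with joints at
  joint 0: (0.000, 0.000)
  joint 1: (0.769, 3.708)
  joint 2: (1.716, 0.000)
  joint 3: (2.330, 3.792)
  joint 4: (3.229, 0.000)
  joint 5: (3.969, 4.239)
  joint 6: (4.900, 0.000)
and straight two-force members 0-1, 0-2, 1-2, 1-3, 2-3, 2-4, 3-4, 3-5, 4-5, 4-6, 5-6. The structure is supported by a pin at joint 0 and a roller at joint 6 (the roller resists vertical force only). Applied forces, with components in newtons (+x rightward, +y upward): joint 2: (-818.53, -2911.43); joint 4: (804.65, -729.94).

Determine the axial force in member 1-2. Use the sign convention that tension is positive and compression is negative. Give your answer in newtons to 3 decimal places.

2155.197

N=7 nodes, M=11 members, R=3 reactions → 2N=14, M+R=14
member 0 (0-1): L=3.7869, (cx,cy)=(0.2031,0.9792)
member 1 (0-2): L=1.7160, (cx,cy)=(1.0000,0.0000)
member 2 (1-2): L=3.8270, (cx,cy)=(0.2475,-0.9689)
member 3 (1-3): L=1.5633, (cx,cy)=(0.9986,0.0537)
member 4 (2-3): L=3.8414, (cx,cy)=(0.1598,0.9871)
member 5 (2-4): L=1.5130, (cx,cy)=(1.0000,0.0000)
member 6 (3-4): L=3.8971, (cx,cy)=(0.2307,-0.9730)
member 7 (3-5): L=1.6989, (cx,cy)=(0.9648,0.2631)
member 8 (4-5): L=4.3031, (cx,cy)=(0.1720,0.9851)
member 9 (4-6): L=1.6710, (cx,cy)=(1.0000,0.0000)
member 10 (5-6): L=4.3400, (cx,cy)=(0.2145,-0.9767)
solve A·x = −loads:
  F[0-1] = -2186.3126 N (compression)
  F[0-2] = +430.0909 N (tension)
  F[1-2] = +2155.1967 N (tension)
  F[1-3] = -978.6906 N (compression)
  F[2-3] = +833.9814 N (tension)
  F[2-4] = +1648.6247 N (tension)
  F[3-4] = -966.1204 N (compression)
  F[3-5] = -643.7912 N (compression)
  F[4-5] = +1695.2582 N (tension)
  F[4-6] = +329.5749 N (tension)
  F[5-6] = -1536.3758 N (compression)
  Rx@0 = +13.8800 N
  Ry@0 = +2140.7598 N
  Ry@6 = +1500.6102 N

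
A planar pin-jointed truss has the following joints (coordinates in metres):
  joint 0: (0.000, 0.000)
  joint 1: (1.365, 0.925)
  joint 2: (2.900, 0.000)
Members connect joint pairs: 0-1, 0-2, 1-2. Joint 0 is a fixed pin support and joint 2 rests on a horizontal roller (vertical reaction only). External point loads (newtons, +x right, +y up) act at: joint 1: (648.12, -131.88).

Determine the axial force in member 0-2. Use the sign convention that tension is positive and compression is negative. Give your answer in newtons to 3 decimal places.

N=3 nodes, M=3 members, R=3 reactions → 2N=6, M+R=6
member 0 (0-1): L=1.6489, (cx,cy)=(0.8278,0.5610)
member 1 (0-2): L=2.9000, (cx,cy)=(1.0000,0.0000)
member 2 (1-2): L=1.7922, (cx,cy)=(0.8565,-0.5161)
solve A·x = −loads:
  F[0-1] = +244.0763 N (tension)
  F[0-2] = +446.0668 N (tension)
  F[1-2] = -520.7978 N (compression)
  Rx@0 = -648.1200 N
  Ry@0 = -136.9225 N
  Ry@2 = +268.8025 N

446.067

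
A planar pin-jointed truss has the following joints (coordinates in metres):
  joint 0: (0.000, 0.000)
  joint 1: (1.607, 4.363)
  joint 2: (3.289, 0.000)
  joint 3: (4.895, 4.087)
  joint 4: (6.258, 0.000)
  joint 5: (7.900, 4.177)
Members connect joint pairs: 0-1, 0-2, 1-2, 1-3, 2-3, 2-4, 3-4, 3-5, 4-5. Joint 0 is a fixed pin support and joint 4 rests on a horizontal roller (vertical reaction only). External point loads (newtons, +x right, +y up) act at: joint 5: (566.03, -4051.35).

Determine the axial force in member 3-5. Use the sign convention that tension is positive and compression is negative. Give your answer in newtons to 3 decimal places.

2185.333

N=6 nodes, M=9 members, R=3 reactions → 2N=12, M+R=12
member 0 (0-1): L=4.6495, (cx,cy)=(0.3456,0.9384)
member 1 (0-2): L=3.2890, (cx,cy)=(1.0000,0.0000)
member 2 (1-2): L=4.6760, (cx,cy)=(0.3597,-0.9331)
member 3 (1-3): L=3.2996, (cx,cy)=(0.9965,-0.0836)
member 4 (2-3): L=4.3912, (cx,cy)=(0.3657,0.9307)
member 5 (2-4): L=2.9690, (cx,cy)=(1.0000,0.0000)
member 6 (3-4): L=4.3083, (cx,cy)=(0.3164,-0.9486)
member 7 (3-5): L=3.0063, (cx,cy)=(0.9996,0.0299)
member 8 (4-5): L=4.4882, (cx,cy)=(0.3659,0.9307)
solve A·x = −loads:
  F[0-1] = +1535.4410 N (tension)
  F[0-2] = +35.3422 N (tension)
  F[1-2] = -1645.1572 N (compression)
  F[1-3] = +1126.4146 N (tension)
  F[2-3] = +1649.2990 N (tension)
  F[2-4] = -1159.6349 N (compression)
  F[3-4] = -1449.8636 N (compression)
  F[3-5] = +2185.3334 N (tension)
  F[4-5] = -4423.4354 N (compression)
  Rx@0 = -566.0300 N
  Ry@0 = -1440.8156 N
  Ry@4 = +5492.1656 N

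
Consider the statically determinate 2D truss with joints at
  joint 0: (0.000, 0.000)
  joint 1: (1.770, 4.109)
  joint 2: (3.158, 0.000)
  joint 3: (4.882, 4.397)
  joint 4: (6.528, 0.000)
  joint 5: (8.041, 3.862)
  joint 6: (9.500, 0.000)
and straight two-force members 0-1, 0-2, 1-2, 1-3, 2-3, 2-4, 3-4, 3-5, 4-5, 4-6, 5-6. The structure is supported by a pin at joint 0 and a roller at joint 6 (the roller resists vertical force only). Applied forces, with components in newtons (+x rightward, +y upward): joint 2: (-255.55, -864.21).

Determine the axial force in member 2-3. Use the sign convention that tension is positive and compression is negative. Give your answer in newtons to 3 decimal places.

N=7 nodes, M=11 members, R=3 reactions → 2N=14, M+R=14
member 0 (0-1): L=4.4740, (cx,cy)=(0.3956,0.9184)
member 1 (0-2): L=3.1580, (cx,cy)=(1.0000,0.0000)
member 2 (1-2): L=4.3371, (cx,cy)=(0.3200,-0.9474)
member 3 (1-3): L=3.1253, (cx,cy)=(0.9957,0.0922)
member 4 (2-3): L=4.7229, (cx,cy)=(0.3650,0.9310)
member 5 (2-4): L=3.3700, (cx,cy)=(1.0000,0.0000)
member 6 (3-4): L=4.6950, (cx,cy)=(0.3506,-0.9365)
member 7 (3-5): L=3.2040, (cx,cy)=(0.9860,-0.1670)
member 8 (4-5): L=4.1478, (cx,cy)=(0.3648,0.9311)
member 9 (4-6): L=2.9720, (cx,cy)=(1.0000,0.0000)
member 10 (5-6): L=4.1284, (cx,cy)=(0.3534,-0.9355)
solve A·x = −loads:
  F[0-1] = -628.1783 N (compression)
  F[0-2] = -7.0313 N (compression)
  F[1-2] = +566.9552 N (tension)
  F[1-3] = -431.7984 N (compression)
  F[2-3] = +351.3145 N (tension)
  F[2-4] = +301.7208 N (tension)
  F[3-4] = -269.2599 N (compression)
  F[3-5] = -210.2741 N (compression)
  F[4-5] = +270.8312 N (tension)
  F[4-6] = +108.5303 N (tension)
  F[5-6] = -307.0986 N (compression)
  Rx@0 = +255.5500 N
  Ry@0 = +576.9284 N
  Ry@6 = +287.2816 N

351.315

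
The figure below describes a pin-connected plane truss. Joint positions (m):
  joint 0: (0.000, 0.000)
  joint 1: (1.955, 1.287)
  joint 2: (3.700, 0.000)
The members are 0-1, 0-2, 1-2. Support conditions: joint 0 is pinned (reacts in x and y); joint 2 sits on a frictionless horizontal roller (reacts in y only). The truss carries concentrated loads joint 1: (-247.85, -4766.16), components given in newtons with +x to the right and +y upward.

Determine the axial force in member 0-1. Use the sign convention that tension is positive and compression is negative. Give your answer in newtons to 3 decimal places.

-4244.784

N=3 nodes, M=3 members, R=3 reactions → 2N=6, M+R=6
member 0 (0-1): L=2.3406, (cx,cy)=(0.8353,0.5499)
member 1 (0-2): L=3.7000, (cx,cy)=(1.0000,0.0000)
member 2 (1-2): L=2.1683, (cx,cy)=(0.8048,-0.5936)
solve A·x = −loads:
  F[0-1] = -4244.7839 N (compression)
  F[0-2] = +3297.6355 N (tension)
  F[1-2] = -4097.5149 N (compression)
  Rx@0 = +247.8500 N
  Ry@0 = +2334.0357 N
  Ry@2 = +2432.1243 N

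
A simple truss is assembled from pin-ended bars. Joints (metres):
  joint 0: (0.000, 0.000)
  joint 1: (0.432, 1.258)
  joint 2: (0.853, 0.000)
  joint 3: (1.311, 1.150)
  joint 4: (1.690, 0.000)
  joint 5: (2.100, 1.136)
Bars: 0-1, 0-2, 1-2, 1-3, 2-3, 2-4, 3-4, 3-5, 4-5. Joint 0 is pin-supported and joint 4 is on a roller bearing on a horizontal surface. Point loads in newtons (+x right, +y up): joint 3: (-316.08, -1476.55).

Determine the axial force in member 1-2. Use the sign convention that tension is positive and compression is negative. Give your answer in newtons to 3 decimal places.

N=6 nodes, M=9 members, R=3 reactions → 2N=12, M+R=12
member 0 (0-1): L=1.3301, (cx,cy)=(0.3248,0.9458)
member 1 (0-2): L=0.8530, (cx,cy)=(1.0000,0.0000)
member 2 (1-2): L=1.3266, (cx,cy)=(0.3174,-0.9483)
member 3 (1-3): L=0.8856, (cx,cy)=(0.9925,-0.1219)
member 4 (2-3): L=1.2378, (cx,cy)=(0.3700,0.9290)
member 5 (2-4): L=0.8370, (cx,cy)=(1.0000,0.0000)
member 6 (3-4): L=1.2108, (cx,cy)=(0.3130,-0.9498)
member 7 (3-5): L=0.7891, (cx,cy)=(0.9998,-0.0177)
member 8 (4-5): L=1.2077, (cx,cy)=(0.3395,0.9406)
solve A·x = −loads:
  F[0-1] = -577.5246 N (compression)
  F[0-2] = -128.5083 N (compression)
  F[1-2] = +626.0353 N (tension)
  F[1-3] = -389.1537 N (compression)
  F[2-3] = -639.0225 N (compression)
  F[2-4] = +306.6058 N (tension)
  F[3-4] = -979.5556 N (compression)
  F[3-5] = +0.0000 N (tension)
  F[4-5] = -0.0000 N (compression)
  Rx@0 = +316.0800 N
  Ry@0 = +546.2157 N
  Ry@4 = +930.3343 N

626.035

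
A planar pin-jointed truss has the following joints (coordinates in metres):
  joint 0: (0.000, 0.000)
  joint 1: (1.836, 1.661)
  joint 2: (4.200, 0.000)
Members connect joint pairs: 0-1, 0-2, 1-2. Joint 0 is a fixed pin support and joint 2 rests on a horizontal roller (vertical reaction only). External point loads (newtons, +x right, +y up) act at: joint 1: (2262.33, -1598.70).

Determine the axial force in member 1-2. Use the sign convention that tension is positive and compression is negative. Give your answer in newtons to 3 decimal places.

-2771.879

N=3 nodes, M=3 members, R=3 reactions → 2N=6, M+R=6
member 0 (0-1): L=2.4758, (cx,cy)=(0.7416,0.6709)
member 1 (0-2): L=4.2000, (cx,cy)=(1.0000,0.0000)
member 2 (1-2): L=2.8892, (cx,cy)=(0.8182,-0.5749)
solve A·x = −loads:
  F[0-1] = -7.6646 N (compression)
  F[0-2] = +2268.0138 N (tension)
  F[1-2] = -2771.8791 N (compression)
  Rx@0 = -2262.3300 N
  Ry@0 = +5.1421 N
  Ry@2 = +1593.5579 N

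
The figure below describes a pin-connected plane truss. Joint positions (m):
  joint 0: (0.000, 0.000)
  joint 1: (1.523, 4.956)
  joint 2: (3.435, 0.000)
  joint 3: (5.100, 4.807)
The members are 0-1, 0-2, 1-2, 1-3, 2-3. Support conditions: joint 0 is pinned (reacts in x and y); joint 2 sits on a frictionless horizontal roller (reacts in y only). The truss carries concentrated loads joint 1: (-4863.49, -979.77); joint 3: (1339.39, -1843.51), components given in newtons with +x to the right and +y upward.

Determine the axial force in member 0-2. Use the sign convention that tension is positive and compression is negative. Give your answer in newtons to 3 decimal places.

-2050.750

N=4 nodes, M=5 members, R=3 reactions → 2N=8, M+R=8
member 0 (0-1): L=5.1847, (cx,cy)=(0.2937,0.9559)
member 1 (0-2): L=3.4350, (cx,cy)=(1.0000,0.0000)
member 2 (1-2): L=5.3120, (cx,cy)=(0.3599,-0.9330)
member 3 (1-3): L=3.5801, (cx,cy)=(0.9991,-0.0416)
member 4 (2-3): L=5.0872, (cx,cy)=(0.3273,0.9449)
solve A·x = −loads:
  F[0-1] = -5015.7123 N (compression)
  F[0-2] = -2050.7496 N (compression)
  F[1-2] = +4001.6516 N (tension)
  F[1-3] = +1951.4855 N (tension)
  F[2-3] = -1865.0105 N (compression)
  Rx@0 = +3524.1000 N
  Ry@0 = +4794.4352 N
  Ry@2 = -1971.1552 N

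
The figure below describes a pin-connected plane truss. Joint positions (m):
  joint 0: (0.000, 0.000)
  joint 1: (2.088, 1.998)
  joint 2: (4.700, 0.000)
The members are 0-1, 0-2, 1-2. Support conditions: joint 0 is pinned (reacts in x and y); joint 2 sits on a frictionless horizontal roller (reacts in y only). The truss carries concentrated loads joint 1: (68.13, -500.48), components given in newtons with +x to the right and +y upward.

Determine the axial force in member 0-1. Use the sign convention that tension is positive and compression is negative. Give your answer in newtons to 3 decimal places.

N=3 nodes, M=3 members, R=3 reactions → 2N=6, M+R=6
member 0 (0-1): L=2.8899, (cx,cy)=(0.7225,0.6914)
member 1 (0-2): L=4.7000, (cx,cy)=(1.0000,0.0000)
member 2 (1-2): L=3.2885, (cx,cy)=(0.7943,-0.6076)
solve A·x = −loads:
  F[0-1] = -360.4130 N (compression)
  F[0-2] = +328.5308 N (tension)
  F[1-2] = -413.6253 N (compression)
  Rx@0 = -68.1300 N
  Ry@0 = +249.1766 N
  Ry@2 = +251.3034 N

-360.413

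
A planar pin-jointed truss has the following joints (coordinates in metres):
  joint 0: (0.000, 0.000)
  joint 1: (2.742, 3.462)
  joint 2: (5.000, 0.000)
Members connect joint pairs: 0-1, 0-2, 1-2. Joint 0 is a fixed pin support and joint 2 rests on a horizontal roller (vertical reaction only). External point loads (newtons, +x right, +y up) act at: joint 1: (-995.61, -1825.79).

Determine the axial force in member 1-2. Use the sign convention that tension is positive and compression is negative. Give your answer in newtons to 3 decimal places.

N=3 nodes, M=3 members, R=3 reactions → 2N=6, M+R=6
member 0 (0-1): L=4.4163, (cx,cy)=(0.6209,0.7839)
member 1 (0-2): L=5.0000, (cx,cy)=(1.0000,0.0000)
member 2 (1-2): L=4.1333, (cx,cy)=(0.5463,-0.8376)
solve A·x = −loads:
  F[0-1] = -1931.2050 N (compression)
  F[0-2] = +203.4306 N (tension)
  F[1-2] = -372.3807 N (compression)
  Rx@0 = +995.6100 N
  Ry@0 = +1513.8871 N
  Ry@2 = +311.9029 N

-372.381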